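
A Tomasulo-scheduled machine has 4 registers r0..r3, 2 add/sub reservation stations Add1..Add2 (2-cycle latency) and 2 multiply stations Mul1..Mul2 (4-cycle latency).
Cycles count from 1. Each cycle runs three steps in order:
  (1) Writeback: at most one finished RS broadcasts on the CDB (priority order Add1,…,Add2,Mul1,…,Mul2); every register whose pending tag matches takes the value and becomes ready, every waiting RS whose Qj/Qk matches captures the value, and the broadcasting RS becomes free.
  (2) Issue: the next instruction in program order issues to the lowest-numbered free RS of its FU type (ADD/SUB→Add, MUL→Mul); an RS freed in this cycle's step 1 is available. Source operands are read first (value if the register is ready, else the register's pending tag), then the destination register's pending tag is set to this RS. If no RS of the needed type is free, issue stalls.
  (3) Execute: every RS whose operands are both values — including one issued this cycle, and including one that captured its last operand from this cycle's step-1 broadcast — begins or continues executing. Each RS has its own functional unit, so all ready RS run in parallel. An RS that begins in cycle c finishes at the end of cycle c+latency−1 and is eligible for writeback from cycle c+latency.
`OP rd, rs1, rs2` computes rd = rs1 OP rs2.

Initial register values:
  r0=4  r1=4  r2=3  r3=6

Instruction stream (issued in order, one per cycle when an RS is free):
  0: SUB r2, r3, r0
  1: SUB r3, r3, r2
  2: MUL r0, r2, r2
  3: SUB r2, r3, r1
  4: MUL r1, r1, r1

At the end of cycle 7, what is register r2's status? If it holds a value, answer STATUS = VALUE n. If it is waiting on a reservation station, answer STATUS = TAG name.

cycle 1: issue SUB r2<-Add1 // r0:4,r1:4,r2:Add1,r3:6
cycle 2: issue SUB r3<-Add2 // r0:4,r1:4,r2:Add1,r3:Add2
cycle 3: CDB Add1=2; issue MUL r0<-Mul1 // r0:Mul1,r1:4,r2:2,r3:Add2
cycle 4: issue SUB r2<-Add1 // r0:Mul1,r1:4,r2:Add1,r3:Add2
cycle 5: CDB Add2=4; issue MUL r1<-Mul2 // r0:Mul1,r1:Mul2,r2:Add1,r3:4
cycle 6: - // r0:Mul1,r1:Mul2,r2:Add1,r3:4
cycle 7: CDB Add1=0 // r0:Mul1,r1:Mul2,r2:0,r3:4

STATUS = VALUE 0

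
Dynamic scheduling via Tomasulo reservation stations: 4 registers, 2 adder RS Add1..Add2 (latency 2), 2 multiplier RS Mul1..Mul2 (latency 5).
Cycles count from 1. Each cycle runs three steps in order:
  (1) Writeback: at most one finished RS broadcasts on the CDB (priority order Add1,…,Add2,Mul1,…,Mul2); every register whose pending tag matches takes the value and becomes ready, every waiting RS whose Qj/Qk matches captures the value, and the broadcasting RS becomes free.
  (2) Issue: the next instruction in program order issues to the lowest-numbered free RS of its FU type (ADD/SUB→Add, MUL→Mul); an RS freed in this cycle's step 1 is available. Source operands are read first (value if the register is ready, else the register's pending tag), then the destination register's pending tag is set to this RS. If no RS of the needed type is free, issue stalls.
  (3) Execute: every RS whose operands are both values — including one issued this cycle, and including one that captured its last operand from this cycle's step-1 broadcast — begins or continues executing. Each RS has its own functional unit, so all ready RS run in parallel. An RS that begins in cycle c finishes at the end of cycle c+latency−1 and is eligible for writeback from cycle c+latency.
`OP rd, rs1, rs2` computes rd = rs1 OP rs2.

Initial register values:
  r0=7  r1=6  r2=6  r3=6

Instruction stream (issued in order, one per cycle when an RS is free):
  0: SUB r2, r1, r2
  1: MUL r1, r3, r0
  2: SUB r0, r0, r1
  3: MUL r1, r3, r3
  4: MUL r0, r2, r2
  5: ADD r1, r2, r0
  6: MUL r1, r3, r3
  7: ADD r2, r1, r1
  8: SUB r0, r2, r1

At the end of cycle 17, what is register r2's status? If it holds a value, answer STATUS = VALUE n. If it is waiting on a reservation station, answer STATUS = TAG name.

cycle 1: issue SUB r2<-Add1 // r0:7,r1:6,r2:Add1,r3:6
cycle 2: issue MUL r1<-Mul1 // r0:7,r1:Mul1,r2:Add1,r3:6
cycle 3: CDB Add1=0; issue SUB r0<-Add1 // r0:Add1,r1:Mul1,r2:0,r3:6
cycle 4: issue MUL r1<-Mul2 // r0:Add1,r1:Mul2,r2:0,r3:6
cycle 5: stall // r0:Add1,r1:Mul2,r2:0,r3:6
cycle 6: stall // r0:Add1,r1:Mul2,r2:0,r3:6
cycle 7: CDB Mul1=42; issue MUL r0<-Mul1 // r0:Mul1,r1:Mul2,r2:0,r3:6
cycle 8: issue ADD r1<-Add2 // r0:Mul1,r1:Add2,r2:0,r3:6
cycle 9: CDB Add1=-35; stall // r0:Mul1,r1:Add2,r2:0,r3:6
cycle 10: CDB Mul2=36; issue MUL r1<-Mul2 // r0:Mul1,r1:Mul2,r2:0,r3:6
cycle 11: issue ADD r2<-Add1 // r0:Mul1,r1:Mul2,r2:Add1,r3:6
cycle 12: CDB Mul1=0; stall // r0:0,r1:Mul2,r2:Add1,r3:6
cycle 13: stall // r0:0,r1:Mul2,r2:Add1,r3:6
cycle 14: CDB Add2=0; issue SUB r0<-Add2 // r0:Add2,r1:Mul2,r2:Add1,r3:6
cycle 15: CDB Mul2=36 // r0:Add2,r1:36,r2:Add1,r3:6
cycle 16: - // r0:Add2,r1:36,r2:Add1,r3:6
cycle 17: CDB Add1=72 // r0:Add2,r1:36,r2:72,r3:6

STATUS = VALUE 72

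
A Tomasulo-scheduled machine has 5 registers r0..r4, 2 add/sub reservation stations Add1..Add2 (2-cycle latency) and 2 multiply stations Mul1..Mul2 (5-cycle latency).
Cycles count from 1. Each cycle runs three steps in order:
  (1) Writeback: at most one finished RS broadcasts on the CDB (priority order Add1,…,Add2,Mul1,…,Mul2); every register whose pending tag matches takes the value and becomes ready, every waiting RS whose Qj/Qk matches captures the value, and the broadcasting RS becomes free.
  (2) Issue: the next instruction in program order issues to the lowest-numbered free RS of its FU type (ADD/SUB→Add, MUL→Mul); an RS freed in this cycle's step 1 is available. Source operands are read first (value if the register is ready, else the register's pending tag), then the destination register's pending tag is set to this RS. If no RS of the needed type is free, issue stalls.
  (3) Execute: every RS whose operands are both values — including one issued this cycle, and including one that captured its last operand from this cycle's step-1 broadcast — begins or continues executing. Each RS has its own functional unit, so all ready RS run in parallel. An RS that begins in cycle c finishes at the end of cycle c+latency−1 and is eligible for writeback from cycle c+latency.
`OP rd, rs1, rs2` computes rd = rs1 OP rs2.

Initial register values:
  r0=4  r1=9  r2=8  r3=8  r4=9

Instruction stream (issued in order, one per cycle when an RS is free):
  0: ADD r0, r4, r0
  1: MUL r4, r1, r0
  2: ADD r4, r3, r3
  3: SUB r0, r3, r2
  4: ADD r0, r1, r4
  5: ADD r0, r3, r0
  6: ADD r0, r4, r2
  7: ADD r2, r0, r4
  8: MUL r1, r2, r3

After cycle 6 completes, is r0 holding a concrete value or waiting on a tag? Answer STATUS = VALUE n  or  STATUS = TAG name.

STATUS = TAG Add2

  c1: issue ADD r0<-Add1  regs: r0:Add1,r1:9,r2:8,r3:8,r4:9
  c2: issue MUL r4<-Mul1  regs: r0:Add1,r1:9,r2:8,r3:8,r4:Mul1
  c3: CDB Add1=13; issue ADD r4<-Add1  regs: r0:13,r1:9,r2:8,r3:8,r4:Add1
  c4: issue SUB r0<-Add2  regs: r0:Add2,r1:9,r2:8,r3:8,r4:Add1
  c5: CDB Add1=16; issue ADD r0<-Add1  regs: r0:Add1,r1:9,r2:8,r3:8,r4:16
  c6: CDB Add2=0; issue ADD r0<-Add2  regs: r0:Add2,r1:9,r2:8,r3:8,r4:16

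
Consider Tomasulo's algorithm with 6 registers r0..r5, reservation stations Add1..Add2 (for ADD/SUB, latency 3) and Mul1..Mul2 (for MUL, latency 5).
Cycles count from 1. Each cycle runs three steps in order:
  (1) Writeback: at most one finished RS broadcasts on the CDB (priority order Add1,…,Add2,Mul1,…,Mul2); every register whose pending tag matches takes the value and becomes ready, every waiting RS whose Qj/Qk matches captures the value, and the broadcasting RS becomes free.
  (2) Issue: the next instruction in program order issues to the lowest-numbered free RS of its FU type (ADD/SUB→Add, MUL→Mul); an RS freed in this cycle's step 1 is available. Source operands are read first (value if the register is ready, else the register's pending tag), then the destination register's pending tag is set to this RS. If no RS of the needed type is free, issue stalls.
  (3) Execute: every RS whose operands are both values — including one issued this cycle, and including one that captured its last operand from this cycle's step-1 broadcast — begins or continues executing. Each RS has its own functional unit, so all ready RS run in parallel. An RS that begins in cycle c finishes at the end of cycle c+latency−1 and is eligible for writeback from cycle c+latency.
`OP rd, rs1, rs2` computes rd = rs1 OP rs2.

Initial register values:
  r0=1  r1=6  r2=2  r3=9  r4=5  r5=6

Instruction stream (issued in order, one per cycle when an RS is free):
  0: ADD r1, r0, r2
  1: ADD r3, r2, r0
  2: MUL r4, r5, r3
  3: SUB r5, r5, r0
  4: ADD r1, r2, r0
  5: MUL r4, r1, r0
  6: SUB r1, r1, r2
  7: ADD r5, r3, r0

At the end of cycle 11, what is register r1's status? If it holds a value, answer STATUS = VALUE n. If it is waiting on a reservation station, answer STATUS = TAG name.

STATUS = VALUE 1

  c1: issue ADD r1<-Add1  regs: r0:1,r1:Add1,r2:2,r3:9,r4:5,r5:6
  c2: issue ADD r3<-Add2  regs: r0:1,r1:Add1,r2:2,r3:Add2,r4:5,r5:6
  c3: issue MUL r4<-Mul1  regs: r0:1,r1:Add1,r2:2,r3:Add2,r4:Mul1,r5:6
  c4: CDB Add1=3; issue SUB r5<-Add1  regs: r0:1,r1:3,r2:2,r3:Add2,r4:Mul1,r5:Add1
  c5: CDB Add2=3; issue ADD r1<-Add2  regs: r0:1,r1:Add2,r2:2,r3:3,r4:Mul1,r5:Add1
  c6: issue MUL r4<-Mul2  regs: r0:1,r1:Add2,r2:2,r3:3,r4:Mul2,r5:Add1
  c7: CDB Add1=5; issue SUB r1<-Add1  regs: r0:1,r1:Add1,r2:2,r3:3,r4:Mul2,r5:5
  c8: CDB Add2=3; issue ADD r5<-Add2  regs: r0:1,r1:Add1,r2:2,r3:3,r4:Mul2,r5:Add2
  c9: -  regs: r0:1,r1:Add1,r2:2,r3:3,r4:Mul2,r5:Add2
  c10: CDB Mul1=18  regs: r0:1,r1:Add1,r2:2,r3:3,r4:Mul2,r5:Add2
  c11: CDB Add1=1  regs: r0:1,r1:1,r2:2,r3:3,r4:Mul2,r5:Add2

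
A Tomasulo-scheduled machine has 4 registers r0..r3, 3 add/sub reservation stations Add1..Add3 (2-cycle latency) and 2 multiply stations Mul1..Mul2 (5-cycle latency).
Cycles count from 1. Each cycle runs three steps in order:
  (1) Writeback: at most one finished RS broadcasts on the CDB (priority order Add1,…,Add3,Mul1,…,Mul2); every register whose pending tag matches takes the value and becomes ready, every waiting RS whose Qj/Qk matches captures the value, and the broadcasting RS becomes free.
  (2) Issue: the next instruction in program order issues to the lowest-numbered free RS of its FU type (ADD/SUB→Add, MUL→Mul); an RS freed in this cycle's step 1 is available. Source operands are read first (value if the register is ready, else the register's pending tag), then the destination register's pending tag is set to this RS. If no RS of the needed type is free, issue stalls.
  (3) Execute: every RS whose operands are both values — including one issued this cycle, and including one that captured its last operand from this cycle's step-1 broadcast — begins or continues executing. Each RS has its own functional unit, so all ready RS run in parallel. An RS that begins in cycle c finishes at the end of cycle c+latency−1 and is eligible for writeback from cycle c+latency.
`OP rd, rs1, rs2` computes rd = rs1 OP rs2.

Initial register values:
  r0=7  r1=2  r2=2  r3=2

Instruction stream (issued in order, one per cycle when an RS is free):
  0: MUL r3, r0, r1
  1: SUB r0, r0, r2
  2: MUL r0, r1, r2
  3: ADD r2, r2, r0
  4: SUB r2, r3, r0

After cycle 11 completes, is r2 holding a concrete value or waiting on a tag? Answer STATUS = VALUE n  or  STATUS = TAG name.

STATUS = VALUE 10

  c1: issue MUL r3<-Mul1  regs: r0:7,r1:2,r2:2,r3:Mul1
  c2: issue SUB r0<-Add1  regs: r0:Add1,r1:2,r2:2,r3:Mul1
  c3: issue MUL r0<-Mul2  regs: r0:Mul2,r1:2,r2:2,r3:Mul1
  c4: CDB Add1=5; issue ADD r2<-Add1  regs: r0:Mul2,r1:2,r2:Add1,r3:Mul1
  c5: issue SUB r2<-Add2  regs: r0:Mul2,r1:2,r2:Add2,r3:Mul1
  c6: CDB Mul1=14  regs: r0:Mul2,r1:2,r2:Add2,r3:14
  c7: -  regs: r0:Mul2,r1:2,r2:Add2,r3:14
  c8: CDB Mul2=4  regs: r0:4,r1:2,r2:Add2,r3:14
  c9: -  regs: r0:4,r1:2,r2:Add2,r3:14
  c10: CDB Add1=6  regs: r0:4,r1:2,r2:Add2,r3:14
  c11: CDB Add2=10  regs: r0:4,r1:2,r2:10,r3:14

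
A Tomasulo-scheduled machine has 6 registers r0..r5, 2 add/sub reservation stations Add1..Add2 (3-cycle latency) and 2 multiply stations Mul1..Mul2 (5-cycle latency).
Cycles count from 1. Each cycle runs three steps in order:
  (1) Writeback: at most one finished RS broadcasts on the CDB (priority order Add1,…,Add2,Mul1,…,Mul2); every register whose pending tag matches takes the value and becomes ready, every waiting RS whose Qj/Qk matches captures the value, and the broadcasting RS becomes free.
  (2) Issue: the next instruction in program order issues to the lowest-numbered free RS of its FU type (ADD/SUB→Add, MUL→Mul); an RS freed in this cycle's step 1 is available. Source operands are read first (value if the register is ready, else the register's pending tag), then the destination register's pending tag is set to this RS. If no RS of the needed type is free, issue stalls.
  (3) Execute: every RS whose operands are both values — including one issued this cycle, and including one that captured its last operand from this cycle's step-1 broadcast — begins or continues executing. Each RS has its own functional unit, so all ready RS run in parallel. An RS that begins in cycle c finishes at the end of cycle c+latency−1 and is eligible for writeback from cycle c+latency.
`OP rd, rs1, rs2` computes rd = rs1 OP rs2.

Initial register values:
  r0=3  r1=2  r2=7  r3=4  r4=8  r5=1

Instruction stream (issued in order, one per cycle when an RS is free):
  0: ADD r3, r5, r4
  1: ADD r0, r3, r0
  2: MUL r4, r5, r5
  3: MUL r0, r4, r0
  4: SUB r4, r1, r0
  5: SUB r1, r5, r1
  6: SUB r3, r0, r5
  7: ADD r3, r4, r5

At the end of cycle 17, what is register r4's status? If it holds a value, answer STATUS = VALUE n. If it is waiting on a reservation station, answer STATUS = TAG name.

STATUS = VALUE -10

  c1: issue ADD r3<-Add1  regs: r0:3,r1:2,r2:7,r3:Add1,r4:8,r5:1
  c2: issue ADD r0<-Add2  regs: r0:Add2,r1:2,r2:7,r3:Add1,r4:8,r5:1
  c3: issue MUL r4<-Mul1  regs: r0:Add2,r1:2,r2:7,r3:Add1,r4:Mul1,r5:1
  c4: CDB Add1=9; issue MUL r0<-Mul2  regs: r0:Mul2,r1:2,r2:7,r3:9,r4:Mul1,r5:1
  c5: issue SUB r4<-Add1  regs: r0:Mul2,r1:2,r2:7,r3:9,r4:Add1,r5:1
  c6: stall  regs: r0:Mul2,r1:2,r2:7,r3:9,r4:Add1,r5:1
  c7: CDB Add2=12; issue SUB r1<-Add2  regs: r0:Mul2,r1:Add2,r2:7,r3:9,r4:Add1,r5:1
  c8: CDB Mul1=1; stall  regs: r0:Mul2,r1:Add2,r2:7,r3:9,r4:Add1,r5:1
  c9: stall  regs: r0:Mul2,r1:Add2,r2:7,r3:9,r4:Add1,r5:1
  c10: CDB Add2=-1; issue SUB r3<-Add2  regs: r0:Mul2,r1:-1,r2:7,r3:Add2,r4:Add1,r5:1
  c11: stall  regs: r0:Mul2,r1:-1,r2:7,r3:Add2,r4:Add1,r5:1
  c12: stall  regs: r0:Mul2,r1:-1,r2:7,r3:Add2,r4:Add1,r5:1
  c13: CDB Mul2=12; stall  regs: r0:12,r1:-1,r2:7,r3:Add2,r4:Add1,r5:1
  c14: stall  regs: r0:12,r1:-1,r2:7,r3:Add2,r4:Add1,r5:1
  c15: stall  regs: r0:12,r1:-1,r2:7,r3:Add2,r4:Add1,r5:1
  c16: CDB Add1=-10; issue ADD r3<-Add1  regs: r0:12,r1:-1,r2:7,r3:Add1,r4:-10,r5:1
  c17: CDB Add2=11  regs: r0:12,r1:-1,r2:7,r3:Add1,r4:-10,r5:1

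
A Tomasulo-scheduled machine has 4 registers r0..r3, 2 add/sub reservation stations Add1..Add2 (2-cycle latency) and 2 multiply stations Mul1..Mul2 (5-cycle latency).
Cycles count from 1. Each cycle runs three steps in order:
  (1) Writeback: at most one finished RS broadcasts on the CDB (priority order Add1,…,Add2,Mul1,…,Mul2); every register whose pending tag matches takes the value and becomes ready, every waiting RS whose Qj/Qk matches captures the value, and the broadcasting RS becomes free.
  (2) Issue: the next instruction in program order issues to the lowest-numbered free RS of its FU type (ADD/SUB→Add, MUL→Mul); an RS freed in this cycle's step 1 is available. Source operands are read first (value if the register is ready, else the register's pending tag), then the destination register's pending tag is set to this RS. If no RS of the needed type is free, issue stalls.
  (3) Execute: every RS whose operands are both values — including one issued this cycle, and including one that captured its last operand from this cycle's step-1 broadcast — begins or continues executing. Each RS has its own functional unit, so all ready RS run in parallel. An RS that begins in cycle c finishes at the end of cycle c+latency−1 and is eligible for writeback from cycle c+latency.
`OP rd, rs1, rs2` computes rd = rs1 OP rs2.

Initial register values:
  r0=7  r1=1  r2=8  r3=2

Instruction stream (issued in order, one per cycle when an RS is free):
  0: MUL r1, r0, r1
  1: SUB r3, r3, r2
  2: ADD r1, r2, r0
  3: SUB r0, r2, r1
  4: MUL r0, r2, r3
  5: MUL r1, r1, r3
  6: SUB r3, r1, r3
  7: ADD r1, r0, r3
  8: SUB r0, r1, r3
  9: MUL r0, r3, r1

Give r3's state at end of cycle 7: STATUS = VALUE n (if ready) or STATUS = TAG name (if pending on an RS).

c1: issue MUL r1<-Mul1 | r0:7,r1:Mul1,r2:8,r3:2
c2: issue SUB r3<-Add1 | r0:7,r1:Mul1,r2:8,r3:Add1
c3: issue ADD r1<-Add2 | r0:7,r1:Add2,r2:8,r3:Add1
c4: CDB Add1=-6; issue SUB r0<-Add1 | r0:Add1,r1:Add2,r2:8,r3:-6
c5: CDB Add2=15; issue MUL r0<-Mul2 | r0:Mul2,r1:15,r2:8,r3:-6
c6: CDB Mul1=7; issue MUL r1<-Mul1 | r0:Mul2,r1:Mul1,r2:8,r3:-6
c7: CDB Add1=-7; issue SUB r3<-Add1 | r0:Mul2,r1:Mul1,r2:8,r3:Add1

STATUS = TAG Add1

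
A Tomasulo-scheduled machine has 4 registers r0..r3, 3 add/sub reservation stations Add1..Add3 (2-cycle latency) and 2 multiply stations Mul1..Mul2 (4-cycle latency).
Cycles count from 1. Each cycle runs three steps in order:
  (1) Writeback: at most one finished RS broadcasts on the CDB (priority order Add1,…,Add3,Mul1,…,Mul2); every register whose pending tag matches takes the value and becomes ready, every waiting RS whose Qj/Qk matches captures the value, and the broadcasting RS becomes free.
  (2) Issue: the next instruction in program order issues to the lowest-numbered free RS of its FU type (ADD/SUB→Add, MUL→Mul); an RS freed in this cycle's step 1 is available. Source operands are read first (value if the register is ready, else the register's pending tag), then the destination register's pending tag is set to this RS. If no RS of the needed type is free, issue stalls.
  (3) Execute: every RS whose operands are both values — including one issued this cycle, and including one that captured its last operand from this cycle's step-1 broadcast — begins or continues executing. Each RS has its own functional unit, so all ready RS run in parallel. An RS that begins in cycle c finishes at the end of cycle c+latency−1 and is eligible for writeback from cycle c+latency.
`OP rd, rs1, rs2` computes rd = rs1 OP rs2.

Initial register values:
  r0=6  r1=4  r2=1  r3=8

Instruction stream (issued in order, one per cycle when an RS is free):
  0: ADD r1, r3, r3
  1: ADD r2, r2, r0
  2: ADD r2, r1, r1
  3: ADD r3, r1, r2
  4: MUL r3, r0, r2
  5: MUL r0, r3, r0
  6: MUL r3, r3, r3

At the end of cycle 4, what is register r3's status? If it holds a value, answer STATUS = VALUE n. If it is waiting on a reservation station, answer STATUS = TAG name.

STATUS = TAG Add2

c1: issue ADD r1<-Add1 | r0:6,r1:Add1,r2:1,r3:8
c2: issue ADD r2<-Add2 | r0:6,r1:Add1,r2:Add2,r3:8
c3: CDB Add1=16; issue ADD r2<-Add1 | r0:6,r1:16,r2:Add1,r3:8
c4: CDB Add2=7; issue ADD r3<-Add2 | r0:6,r1:16,r2:Add1,r3:Add2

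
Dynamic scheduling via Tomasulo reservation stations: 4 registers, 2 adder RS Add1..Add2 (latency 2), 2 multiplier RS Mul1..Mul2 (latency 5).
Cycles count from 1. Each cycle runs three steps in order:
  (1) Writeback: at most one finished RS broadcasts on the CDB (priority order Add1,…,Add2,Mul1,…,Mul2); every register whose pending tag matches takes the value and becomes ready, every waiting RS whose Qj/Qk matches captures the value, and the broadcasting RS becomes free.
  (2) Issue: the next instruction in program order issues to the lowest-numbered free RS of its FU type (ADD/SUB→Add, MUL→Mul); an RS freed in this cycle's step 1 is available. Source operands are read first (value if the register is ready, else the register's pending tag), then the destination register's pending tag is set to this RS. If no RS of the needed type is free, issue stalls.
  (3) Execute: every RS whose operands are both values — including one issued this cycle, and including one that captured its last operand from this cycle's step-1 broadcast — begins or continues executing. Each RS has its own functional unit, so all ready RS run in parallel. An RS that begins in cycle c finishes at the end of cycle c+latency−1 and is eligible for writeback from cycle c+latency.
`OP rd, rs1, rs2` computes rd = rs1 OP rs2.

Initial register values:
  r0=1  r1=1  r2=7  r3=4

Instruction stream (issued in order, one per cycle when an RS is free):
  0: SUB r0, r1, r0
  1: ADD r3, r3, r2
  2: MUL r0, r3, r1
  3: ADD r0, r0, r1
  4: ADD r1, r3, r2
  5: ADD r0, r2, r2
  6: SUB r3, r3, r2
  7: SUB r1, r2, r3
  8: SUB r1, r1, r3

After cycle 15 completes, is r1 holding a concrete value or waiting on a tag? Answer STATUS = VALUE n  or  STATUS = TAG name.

STATUS = VALUE -1

  c1: issue SUB r0<-Add1  regs: r0:Add1,r1:1,r2:7,r3:4
  c2: issue ADD r3<-Add2  regs: r0:Add1,r1:1,r2:7,r3:Add2
  c3: CDB Add1=0; issue MUL r0<-Mul1  regs: r0:Mul1,r1:1,r2:7,r3:Add2
  c4: CDB Add2=11; issue ADD r0<-Add1  regs: r0:Add1,r1:1,r2:7,r3:11
  c5: issue ADD r1<-Add2  regs: r0:Add1,r1:Add2,r2:7,r3:11
  c6: stall  regs: r0:Add1,r1:Add2,r2:7,r3:11
  c7: CDB Add2=18; issue ADD r0<-Add2  regs: r0:Add2,r1:18,r2:7,r3:11
  c8: stall  regs: r0:Add2,r1:18,r2:7,r3:11
  c9: CDB Add2=14; issue SUB r3<-Add2  regs: r0:14,r1:18,r2:7,r3:Add2
  c10: CDB Mul1=11; stall  regs: r0:14,r1:18,r2:7,r3:Add2
  c11: CDB Add2=4; issue SUB r1<-Add2  regs: r0:14,r1:Add2,r2:7,r3:4
  c12: CDB Add1=12; issue SUB r1<-Add1  regs: r0:14,r1:Add1,r2:7,r3:4
  c13: CDB Add2=3  regs: r0:14,r1:Add1,r2:7,r3:4
  c14: -  regs: r0:14,r1:Add1,r2:7,r3:4
  c15: CDB Add1=-1  regs: r0:14,r1:-1,r2:7,r3:4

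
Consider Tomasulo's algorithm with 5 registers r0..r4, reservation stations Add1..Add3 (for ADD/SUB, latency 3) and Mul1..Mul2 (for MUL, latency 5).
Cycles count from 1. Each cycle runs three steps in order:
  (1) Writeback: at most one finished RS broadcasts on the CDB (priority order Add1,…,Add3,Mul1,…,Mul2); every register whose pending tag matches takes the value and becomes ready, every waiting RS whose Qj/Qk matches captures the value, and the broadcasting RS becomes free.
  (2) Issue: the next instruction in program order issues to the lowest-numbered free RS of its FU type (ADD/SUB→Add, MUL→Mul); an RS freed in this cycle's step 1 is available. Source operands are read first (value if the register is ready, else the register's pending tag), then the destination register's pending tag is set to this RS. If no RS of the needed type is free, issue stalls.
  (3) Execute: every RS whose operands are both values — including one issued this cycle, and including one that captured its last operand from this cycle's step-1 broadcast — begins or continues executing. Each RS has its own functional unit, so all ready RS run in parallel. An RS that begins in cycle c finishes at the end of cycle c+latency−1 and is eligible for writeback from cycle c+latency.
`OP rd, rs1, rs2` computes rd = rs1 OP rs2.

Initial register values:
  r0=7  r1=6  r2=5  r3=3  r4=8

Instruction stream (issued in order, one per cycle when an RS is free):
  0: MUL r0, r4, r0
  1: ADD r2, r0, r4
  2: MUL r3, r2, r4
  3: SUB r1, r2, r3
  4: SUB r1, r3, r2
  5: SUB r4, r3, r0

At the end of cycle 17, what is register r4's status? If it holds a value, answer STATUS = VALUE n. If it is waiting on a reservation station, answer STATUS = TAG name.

STATUS = VALUE 456

  c1: issue MUL r0<-Mul1  regs: r0:Mul1,r1:6,r2:5,r3:3,r4:8
  c2: issue ADD r2<-Add1  regs: r0:Mul1,r1:6,r2:Add1,r3:3,r4:8
  c3: issue MUL r3<-Mul2  regs: r0:Mul1,r1:6,r2:Add1,r3:Mul2,r4:8
  c4: issue SUB r1<-Add2  regs: r0:Mul1,r1:Add2,r2:Add1,r3:Mul2,r4:8
  c5: issue SUB r1<-Add3  regs: r0:Mul1,r1:Add3,r2:Add1,r3:Mul2,r4:8
  c6: CDB Mul1=56; stall  regs: r0:56,r1:Add3,r2:Add1,r3:Mul2,r4:8
  c7: stall  regs: r0:56,r1:Add3,r2:Add1,r3:Mul2,r4:8
  c8: stall  regs: r0:56,r1:Add3,r2:Add1,r3:Mul2,r4:8
  c9: CDB Add1=64; issue SUB r4<-Add1  regs: r0:56,r1:Add3,r2:64,r3:Mul2,r4:Add1
  c10: -  regs: r0:56,r1:Add3,r2:64,r3:Mul2,r4:Add1
  c11: -  regs: r0:56,r1:Add3,r2:64,r3:Mul2,r4:Add1
  c12: -  regs: r0:56,r1:Add3,r2:64,r3:Mul2,r4:Add1
  c13: -  regs: r0:56,r1:Add3,r2:64,r3:Mul2,r4:Add1
  c14: CDB Mul2=512  regs: r0:56,r1:Add3,r2:64,r3:512,r4:Add1
  c15: -  regs: r0:56,r1:Add3,r2:64,r3:512,r4:Add1
  c16: -  regs: r0:56,r1:Add3,r2:64,r3:512,r4:Add1
  c17: CDB Add1=456  regs: r0:56,r1:Add3,r2:64,r3:512,r4:456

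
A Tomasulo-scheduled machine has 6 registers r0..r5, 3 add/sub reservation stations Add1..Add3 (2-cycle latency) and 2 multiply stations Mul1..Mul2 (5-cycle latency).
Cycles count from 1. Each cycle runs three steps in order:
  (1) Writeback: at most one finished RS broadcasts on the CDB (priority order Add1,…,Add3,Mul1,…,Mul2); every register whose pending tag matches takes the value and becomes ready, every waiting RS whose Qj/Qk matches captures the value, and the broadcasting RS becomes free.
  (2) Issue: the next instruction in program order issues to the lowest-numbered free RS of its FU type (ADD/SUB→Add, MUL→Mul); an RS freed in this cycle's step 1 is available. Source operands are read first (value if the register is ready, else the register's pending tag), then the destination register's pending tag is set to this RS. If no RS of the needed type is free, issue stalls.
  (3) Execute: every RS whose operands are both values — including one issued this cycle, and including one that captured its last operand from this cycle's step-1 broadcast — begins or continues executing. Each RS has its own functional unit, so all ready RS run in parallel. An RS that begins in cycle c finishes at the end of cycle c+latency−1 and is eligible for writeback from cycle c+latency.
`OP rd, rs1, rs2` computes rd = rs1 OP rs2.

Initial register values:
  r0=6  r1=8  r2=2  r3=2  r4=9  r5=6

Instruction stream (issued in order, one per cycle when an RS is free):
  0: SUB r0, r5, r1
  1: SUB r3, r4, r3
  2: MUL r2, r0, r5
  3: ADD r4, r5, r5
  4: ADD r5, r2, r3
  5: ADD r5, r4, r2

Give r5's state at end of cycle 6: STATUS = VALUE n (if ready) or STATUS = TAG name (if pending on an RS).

STATUS = TAG Add1

c1: issue SUB r0<-Add1 | r0:Add1,r1:8,r2:2,r3:2,r4:9,r5:6
c2: issue SUB r3<-Add2 | r0:Add1,r1:8,r2:2,r3:Add2,r4:9,r5:6
c3: CDB Add1=-2; issue MUL r2<-Mul1 | r0:-2,r1:8,r2:Mul1,r3:Add2,r4:9,r5:6
c4: CDB Add2=7; issue ADD r4<-Add1 | r0:-2,r1:8,r2:Mul1,r3:7,r4:Add1,r5:6
c5: issue ADD r5<-Add2 | r0:-2,r1:8,r2:Mul1,r3:7,r4:Add1,r5:Add2
c6: CDB Add1=12; issue ADD r5<-Add1 | r0:-2,r1:8,r2:Mul1,r3:7,r4:12,r5:Add1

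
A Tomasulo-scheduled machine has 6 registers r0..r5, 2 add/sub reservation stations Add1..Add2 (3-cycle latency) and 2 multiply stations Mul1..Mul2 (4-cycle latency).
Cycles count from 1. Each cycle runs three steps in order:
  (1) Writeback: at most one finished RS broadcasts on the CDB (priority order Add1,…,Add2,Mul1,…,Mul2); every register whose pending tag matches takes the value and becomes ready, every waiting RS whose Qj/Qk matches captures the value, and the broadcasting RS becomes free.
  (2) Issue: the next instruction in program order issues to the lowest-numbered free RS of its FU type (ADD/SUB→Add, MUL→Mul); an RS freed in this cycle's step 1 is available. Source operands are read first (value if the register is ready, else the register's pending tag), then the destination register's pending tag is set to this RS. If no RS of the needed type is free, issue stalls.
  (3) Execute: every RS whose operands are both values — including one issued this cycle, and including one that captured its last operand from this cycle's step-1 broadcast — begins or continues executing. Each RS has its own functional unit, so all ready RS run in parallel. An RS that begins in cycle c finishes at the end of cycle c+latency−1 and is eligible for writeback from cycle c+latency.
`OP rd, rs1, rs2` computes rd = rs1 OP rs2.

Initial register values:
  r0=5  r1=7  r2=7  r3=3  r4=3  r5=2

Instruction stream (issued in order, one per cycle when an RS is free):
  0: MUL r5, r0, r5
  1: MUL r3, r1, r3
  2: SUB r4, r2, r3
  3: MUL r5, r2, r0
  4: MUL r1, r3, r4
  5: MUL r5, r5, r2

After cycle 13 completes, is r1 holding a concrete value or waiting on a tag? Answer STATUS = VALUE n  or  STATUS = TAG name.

STATUS = VALUE -294

  c1: issue MUL r5<-Mul1  regs: r0:5,r1:7,r2:7,r3:3,r4:3,r5:Mul1
  c2: issue MUL r3<-Mul2  regs: r0:5,r1:7,r2:7,r3:Mul2,r4:3,r5:Mul1
  c3: issue SUB r4<-Add1  regs: r0:5,r1:7,r2:7,r3:Mul2,r4:Add1,r5:Mul1
  c4: stall  regs: r0:5,r1:7,r2:7,r3:Mul2,r4:Add1,r5:Mul1
  c5: CDB Mul1=10; issue MUL r5<-Mul1  regs: r0:5,r1:7,r2:7,r3:Mul2,r4:Add1,r5:Mul1
  c6: CDB Mul2=21; issue MUL r1<-Mul2  regs: r0:5,r1:Mul2,r2:7,r3:21,r4:Add1,r5:Mul1
  c7: stall  regs: r0:5,r1:Mul2,r2:7,r3:21,r4:Add1,r5:Mul1
  c8: stall  regs: r0:5,r1:Mul2,r2:7,r3:21,r4:Add1,r5:Mul1
  c9: CDB Add1=-14; stall  regs: r0:5,r1:Mul2,r2:7,r3:21,r4:-14,r5:Mul1
  c10: CDB Mul1=35; issue MUL r5<-Mul1  regs: r0:5,r1:Mul2,r2:7,r3:21,r4:-14,r5:Mul1
  c11: -  regs: r0:5,r1:Mul2,r2:7,r3:21,r4:-14,r5:Mul1
  c12: -  regs: r0:5,r1:Mul2,r2:7,r3:21,r4:-14,r5:Mul1
  c13: CDB Mul2=-294  regs: r0:5,r1:-294,r2:7,r3:21,r4:-14,r5:Mul1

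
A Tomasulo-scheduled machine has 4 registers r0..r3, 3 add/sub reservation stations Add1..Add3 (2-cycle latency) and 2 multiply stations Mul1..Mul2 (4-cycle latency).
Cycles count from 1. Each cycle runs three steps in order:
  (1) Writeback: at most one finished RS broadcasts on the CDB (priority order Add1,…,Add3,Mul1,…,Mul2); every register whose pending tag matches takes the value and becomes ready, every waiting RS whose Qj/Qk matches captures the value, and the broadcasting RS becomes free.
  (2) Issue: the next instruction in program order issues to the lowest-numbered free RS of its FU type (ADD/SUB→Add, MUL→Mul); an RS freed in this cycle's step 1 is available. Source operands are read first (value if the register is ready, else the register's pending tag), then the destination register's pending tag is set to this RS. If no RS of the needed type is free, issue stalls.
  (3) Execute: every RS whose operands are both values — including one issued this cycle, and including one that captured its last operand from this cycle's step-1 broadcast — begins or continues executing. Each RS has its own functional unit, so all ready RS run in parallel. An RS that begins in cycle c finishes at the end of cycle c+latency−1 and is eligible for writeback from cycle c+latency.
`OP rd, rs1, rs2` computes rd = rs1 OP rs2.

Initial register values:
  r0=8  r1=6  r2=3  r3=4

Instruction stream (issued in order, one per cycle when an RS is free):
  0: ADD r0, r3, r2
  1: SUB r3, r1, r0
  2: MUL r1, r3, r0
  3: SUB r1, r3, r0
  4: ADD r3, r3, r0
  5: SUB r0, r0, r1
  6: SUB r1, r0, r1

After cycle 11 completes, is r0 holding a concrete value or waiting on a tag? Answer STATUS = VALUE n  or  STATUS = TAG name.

c1: issue ADD r0<-Add1 | r0:Add1,r1:6,r2:3,r3:4
c2: issue SUB r3<-Add2 | r0:Add1,r1:6,r2:3,r3:Add2
c3: CDB Add1=7; issue MUL r1<-Mul1 | r0:7,r1:Mul1,r2:3,r3:Add2
c4: issue SUB r1<-Add1 | r0:7,r1:Add1,r2:3,r3:Add2
c5: CDB Add2=-1; issue ADD r3<-Add2 | r0:7,r1:Add1,r2:3,r3:Add2
c6: issue SUB r0<-Add3 | r0:Add3,r1:Add1,r2:3,r3:Add2
c7: CDB Add1=-8; issue SUB r1<-Add1 | r0:Add3,r1:Add1,r2:3,r3:Add2
c8: CDB Add2=6 | r0:Add3,r1:Add1,r2:3,r3:6
c9: CDB Add3=15 | r0:15,r1:Add1,r2:3,r3:6
c10: CDB Mul1=-7 | r0:15,r1:Add1,r2:3,r3:6
c11: CDB Add1=23 | r0:15,r1:23,r2:3,r3:6

STATUS = VALUE 15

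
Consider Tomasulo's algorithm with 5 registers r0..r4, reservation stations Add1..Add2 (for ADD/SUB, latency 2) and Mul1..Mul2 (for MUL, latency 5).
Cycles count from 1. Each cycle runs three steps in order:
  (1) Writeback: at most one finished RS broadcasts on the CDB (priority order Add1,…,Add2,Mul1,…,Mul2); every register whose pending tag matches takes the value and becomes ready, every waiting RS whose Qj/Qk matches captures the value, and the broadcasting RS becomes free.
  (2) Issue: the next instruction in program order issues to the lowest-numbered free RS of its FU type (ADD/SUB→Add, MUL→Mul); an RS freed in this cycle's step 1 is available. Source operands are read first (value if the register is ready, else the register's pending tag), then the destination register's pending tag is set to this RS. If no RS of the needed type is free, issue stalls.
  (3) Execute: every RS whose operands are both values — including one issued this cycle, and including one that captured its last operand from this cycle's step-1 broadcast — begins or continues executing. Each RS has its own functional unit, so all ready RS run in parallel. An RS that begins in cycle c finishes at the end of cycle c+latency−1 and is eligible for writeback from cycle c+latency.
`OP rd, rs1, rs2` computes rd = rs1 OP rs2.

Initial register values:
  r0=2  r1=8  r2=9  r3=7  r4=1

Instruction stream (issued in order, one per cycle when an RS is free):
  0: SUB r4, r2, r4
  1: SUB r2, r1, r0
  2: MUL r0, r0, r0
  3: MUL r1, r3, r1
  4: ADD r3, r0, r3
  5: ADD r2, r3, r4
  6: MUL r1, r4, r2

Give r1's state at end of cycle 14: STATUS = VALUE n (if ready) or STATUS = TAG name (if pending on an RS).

  c1: issue SUB r4<-Add1  regs: r0:2,r1:8,r2:9,r3:7,r4:Add1
  c2: issue SUB r2<-Add2  regs: r0:2,r1:8,r2:Add2,r3:7,r4:Add1
  c3: CDB Add1=8; issue MUL r0<-Mul1  regs: r0:Mul1,r1:8,r2:Add2,r3:7,r4:8
  c4: CDB Add2=6; issue MUL r1<-Mul2  regs: r0:Mul1,r1:Mul2,r2:6,r3:7,r4:8
  c5: issue ADD r3<-Add1  regs: r0:Mul1,r1:Mul2,r2:6,r3:Add1,r4:8
  c6: issue ADD r2<-Add2  regs: r0:Mul1,r1:Mul2,r2:Add2,r3:Add1,r4:8
  c7: stall  regs: r0:Mul1,r1:Mul2,r2:Add2,r3:Add1,r4:8
  c8: CDB Mul1=4; issue MUL r1<-Mul1  regs: r0:4,r1:Mul1,r2:Add2,r3:Add1,r4:8
  c9: CDB Mul2=56  regs: r0:4,r1:Mul1,r2:Add2,r3:Add1,r4:8
  c10: CDB Add1=11  regs: r0:4,r1:Mul1,r2:Add2,r3:11,r4:8
  c11: -  regs: r0:4,r1:Mul1,r2:Add2,r3:11,r4:8
  c12: CDB Add2=19  regs: r0:4,r1:Mul1,r2:19,r3:11,r4:8
  c13: -  regs: r0:4,r1:Mul1,r2:19,r3:11,r4:8
  c14: -  regs: r0:4,r1:Mul1,r2:19,r3:11,r4:8

STATUS = TAG Mul1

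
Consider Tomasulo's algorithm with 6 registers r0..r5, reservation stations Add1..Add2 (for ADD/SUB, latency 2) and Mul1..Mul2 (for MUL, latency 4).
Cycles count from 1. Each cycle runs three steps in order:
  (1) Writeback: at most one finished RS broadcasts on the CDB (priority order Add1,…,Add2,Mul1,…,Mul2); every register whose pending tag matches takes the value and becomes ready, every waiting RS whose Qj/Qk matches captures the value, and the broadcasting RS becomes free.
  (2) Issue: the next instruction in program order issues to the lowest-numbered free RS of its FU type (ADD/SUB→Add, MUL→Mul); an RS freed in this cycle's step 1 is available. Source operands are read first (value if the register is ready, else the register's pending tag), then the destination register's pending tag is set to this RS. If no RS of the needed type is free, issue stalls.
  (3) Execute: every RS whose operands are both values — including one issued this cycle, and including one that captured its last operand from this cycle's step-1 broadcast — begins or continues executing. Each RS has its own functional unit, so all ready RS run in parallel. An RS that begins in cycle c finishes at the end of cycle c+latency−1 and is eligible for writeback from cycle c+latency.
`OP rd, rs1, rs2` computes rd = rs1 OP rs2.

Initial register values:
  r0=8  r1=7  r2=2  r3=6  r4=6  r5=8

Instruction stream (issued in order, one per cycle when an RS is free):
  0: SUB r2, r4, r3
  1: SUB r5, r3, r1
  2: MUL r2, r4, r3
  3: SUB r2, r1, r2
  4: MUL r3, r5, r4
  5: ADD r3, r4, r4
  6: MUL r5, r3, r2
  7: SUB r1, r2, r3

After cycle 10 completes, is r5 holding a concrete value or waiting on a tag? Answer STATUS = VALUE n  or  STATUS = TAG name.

STATUS = TAG Mul1

cycle 1: issue SUB r2<-Add1 // r0:8,r1:7,r2:Add1,r3:6,r4:6,r5:8
cycle 2: issue SUB r5<-Add2 // r0:8,r1:7,r2:Add1,r3:6,r4:6,r5:Add2
cycle 3: CDB Add1=0; issue MUL r2<-Mul1 // r0:8,r1:7,r2:Mul1,r3:6,r4:6,r5:Add2
cycle 4: CDB Add2=-1; issue SUB r2<-Add1 // r0:8,r1:7,r2:Add1,r3:6,r4:6,r5:-1
cycle 5: issue MUL r3<-Mul2 // r0:8,r1:7,r2:Add1,r3:Mul2,r4:6,r5:-1
cycle 6: issue ADD r3<-Add2 // r0:8,r1:7,r2:Add1,r3:Add2,r4:6,r5:-1
cycle 7: CDB Mul1=36; issue MUL r5<-Mul1 // r0:8,r1:7,r2:Add1,r3:Add2,r4:6,r5:Mul1
cycle 8: CDB Add2=12; issue SUB r1<-Add2 // r0:8,r1:Add2,r2:Add1,r3:12,r4:6,r5:Mul1
cycle 9: CDB Add1=-29 // r0:8,r1:Add2,r2:-29,r3:12,r4:6,r5:Mul1
cycle 10: CDB Mul2=-6 // r0:8,r1:Add2,r2:-29,r3:12,r4:6,r5:Mul1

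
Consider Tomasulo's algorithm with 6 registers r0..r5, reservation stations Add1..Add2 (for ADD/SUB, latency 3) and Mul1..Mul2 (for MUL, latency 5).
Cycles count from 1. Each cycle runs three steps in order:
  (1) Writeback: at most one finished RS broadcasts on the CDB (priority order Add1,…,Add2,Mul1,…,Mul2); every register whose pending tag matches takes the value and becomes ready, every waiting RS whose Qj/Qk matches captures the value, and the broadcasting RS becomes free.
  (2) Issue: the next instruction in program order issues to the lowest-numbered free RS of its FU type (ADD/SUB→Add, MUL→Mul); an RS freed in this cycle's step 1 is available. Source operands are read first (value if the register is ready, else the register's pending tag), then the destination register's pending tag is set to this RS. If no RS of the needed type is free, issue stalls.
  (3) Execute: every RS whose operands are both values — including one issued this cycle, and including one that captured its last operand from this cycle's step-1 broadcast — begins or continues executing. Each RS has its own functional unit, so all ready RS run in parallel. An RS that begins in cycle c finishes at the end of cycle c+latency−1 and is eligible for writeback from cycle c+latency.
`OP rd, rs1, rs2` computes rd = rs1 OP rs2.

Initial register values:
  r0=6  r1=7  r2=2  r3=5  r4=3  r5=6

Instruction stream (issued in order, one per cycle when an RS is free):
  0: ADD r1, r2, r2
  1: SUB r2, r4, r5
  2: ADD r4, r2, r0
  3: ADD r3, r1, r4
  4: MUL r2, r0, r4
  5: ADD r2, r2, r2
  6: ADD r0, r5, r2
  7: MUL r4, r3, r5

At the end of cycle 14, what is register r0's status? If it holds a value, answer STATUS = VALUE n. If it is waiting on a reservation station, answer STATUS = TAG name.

STATUS = TAG Add2

cycle 1: issue ADD r1<-Add1 // r0:6,r1:Add1,r2:2,r3:5,r4:3,r5:6
cycle 2: issue SUB r2<-Add2 // r0:6,r1:Add1,r2:Add2,r3:5,r4:3,r5:6
cycle 3: stall // r0:6,r1:Add1,r2:Add2,r3:5,r4:3,r5:6
cycle 4: CDB Add1=4; issue ADD r4<-Add1 // r0:6,r1:4,r2:Add2,r3:5,r4:Add1,r5:6
cycle 5: CDB Add2=-3; issue ADD r3<-Add2 // r0:6,r1:4,r2:-3,r3:Add2,r4:Add1,r5:6
cycle 6: issue MUL r2<-Mul1 // r0:6,r1:4,r2:Mul1,r3:Add2,r4:Add1,r5:6
cycle 7: stall // r0:6,r1:4,r2:Mul1,r3:Add2,r4:Add1,r5:6
cycle 8: CDB Add1=3; issue ADD r2<-Add1 // r0:6,r1:4,r2:Add1,r3:Add2,r4:3,r5:6
cycle 9: stall // r0:6,r1:4,r2:Add1,r3:Add2,r4:3,r5:6
cycle 10: stall // r0:6,r1:4,r2:Add1,r3:Add2,r4:3,r5:6
cycle 11: CDB Add2=7; issue ADD r0<-Add2 // r0:Add2,r1:4,r2:Add1,r3:7,r4:3,r5:6
cycle 12: issue MUL r4<-Mul2 // r0:Add2,r1:4,r2:Add1,r3:7,r4:Mul2,r5:6
cycle 13: CDB Mul1=18 // r0:Add2,r1:4,r2:Add1,r3:7,r4:Mul2,r5:6
cycle 14: - // r0:Add2,r1:4,r2:Add1,r3:7,r4:Mul2,r5:6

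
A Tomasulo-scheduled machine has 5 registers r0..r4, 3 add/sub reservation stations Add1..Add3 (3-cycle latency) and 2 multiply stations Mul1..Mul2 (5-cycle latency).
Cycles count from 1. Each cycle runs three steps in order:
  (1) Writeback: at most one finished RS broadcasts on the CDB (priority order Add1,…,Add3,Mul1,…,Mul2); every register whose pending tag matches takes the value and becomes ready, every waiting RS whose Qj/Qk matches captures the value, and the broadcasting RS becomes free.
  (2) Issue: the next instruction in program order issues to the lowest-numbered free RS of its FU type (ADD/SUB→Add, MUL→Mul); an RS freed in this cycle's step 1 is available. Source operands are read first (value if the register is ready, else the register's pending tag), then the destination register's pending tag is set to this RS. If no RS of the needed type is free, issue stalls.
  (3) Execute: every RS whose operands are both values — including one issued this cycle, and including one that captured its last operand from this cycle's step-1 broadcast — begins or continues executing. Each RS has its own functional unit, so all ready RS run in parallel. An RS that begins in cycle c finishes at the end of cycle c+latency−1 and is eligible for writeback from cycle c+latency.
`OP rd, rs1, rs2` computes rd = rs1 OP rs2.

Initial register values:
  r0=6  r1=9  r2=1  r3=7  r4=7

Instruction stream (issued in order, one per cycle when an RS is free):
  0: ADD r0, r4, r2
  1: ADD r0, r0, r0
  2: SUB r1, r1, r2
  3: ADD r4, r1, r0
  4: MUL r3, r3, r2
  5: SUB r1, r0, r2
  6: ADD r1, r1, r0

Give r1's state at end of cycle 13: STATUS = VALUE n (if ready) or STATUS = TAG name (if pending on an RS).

STATUS = TAG Add2

  c1: issue ADD r0<-Add1  regs: r0:Add1,r1:9,r2:1,r3:7,r4:7
  c2: issue ADD r0<-Add2  regs: r0:Add2,r1:9,r2:1,r3:7,r4:7
  c3: issue SUB r1<-Add3  regs: r0:Add2,r1:Add3,r2:1,r3:7,r4:7
  c4: CDB Add1=8; issue ADD r4<-Add1  regs: r0:Add2,r1:Add3,r2:1,r3:7,r4:Add1
  c5: issue MUL r3<-Mul1  regs: r0:Add2,r1:Add3,r2:1,r3:Mul1,r4:Add1
  c6: CDB Add3=8; issue SUB r1<-Add3  regs: r0:Add2,r1:Add3,r2:1,r3:Mul1,r4:Add1
  c7: CDB Add2=16; issue ADD r1<-Add2  regs: r0:16,r1:Add2,r2:1,r3:Mul1,r4:Add1
  c8: -  regs: r0:16,r1:Add2,r2:1,r3:Mul1,r4:Add1
  c9: -  regs: r0:16,r1:Add2,r2:1,r3:Mul1,r4:Add1
  c10: CDB Add1=24  regs: r0:16,r1:Add2,r2:1,r3:Mul1,r4:24
  c11: CDB Add3=15  regs: r0:16,r1:Add2,r2:1,r3:Mul1,r4:24
  c12: CDB Mul1=7  regs: r0:16,r1:Add2,r2:1,r3:7,r4:24
  c13: -  regs: r0:16,r1:Add2,r2:1,r3:7,r4:24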